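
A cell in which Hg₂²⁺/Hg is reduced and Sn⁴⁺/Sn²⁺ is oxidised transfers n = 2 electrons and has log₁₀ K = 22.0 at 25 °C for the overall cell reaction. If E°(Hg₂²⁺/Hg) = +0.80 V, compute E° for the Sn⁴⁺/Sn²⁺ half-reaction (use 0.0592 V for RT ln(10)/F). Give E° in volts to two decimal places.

E°cell = (0.0592/n)·log K = (0.0592/2)(22.0) = +0.651 V.
Since Hg₂²⁺/Hg is the cathode and Sn⁴⁺/Sn²⁺ the anode, E°cell = E°(Hg₂²⁺/Hg) − E°(Sn⁴⁺/Sn²⁺).
So E°(Sn⁴⁺/Sn²⁺) = E°(Hg₂²⁺/Hg) − E°cell = (+0.80) − (+0.651) = +0.15 V.

+0.15 V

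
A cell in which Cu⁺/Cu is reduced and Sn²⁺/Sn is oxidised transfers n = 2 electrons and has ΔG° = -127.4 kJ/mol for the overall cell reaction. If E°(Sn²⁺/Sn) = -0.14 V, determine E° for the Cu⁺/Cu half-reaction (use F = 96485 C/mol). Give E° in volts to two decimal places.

E°cell = −ΔG°/(nF) = −(-127.4×10³)/((2)(96485)) = +0.660 V.
Since Cu⁺/Cu is the cathode and Sn²⁺/Sn the anode, E°cell = E°(Cu⁺/Cu) − E°(Sn²⁺/Sn).
So E°(Cu⁺/Cu) = E°cell + E°(Sn²⁺/Sn) = +0.660 + (-0.14) = +0.52 V.

+0.52 V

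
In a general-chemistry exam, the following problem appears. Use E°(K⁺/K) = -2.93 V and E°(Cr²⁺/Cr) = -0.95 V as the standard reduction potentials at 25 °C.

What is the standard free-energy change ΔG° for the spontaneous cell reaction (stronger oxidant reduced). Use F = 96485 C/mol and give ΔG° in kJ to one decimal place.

-382.1 kJ

Cr²⁺/Cr (E° = -0.95 V) is the cathode; K⁺/K (E° = -2.93 V) is the anode, so E°cell = +1.98 V.
Balancing electrons gives n = 2 (lcm of 2 and 1).
ΔG° = −nFE° = −(2)(96485)(+1.98) = -382,081 J = -382.1 kJ.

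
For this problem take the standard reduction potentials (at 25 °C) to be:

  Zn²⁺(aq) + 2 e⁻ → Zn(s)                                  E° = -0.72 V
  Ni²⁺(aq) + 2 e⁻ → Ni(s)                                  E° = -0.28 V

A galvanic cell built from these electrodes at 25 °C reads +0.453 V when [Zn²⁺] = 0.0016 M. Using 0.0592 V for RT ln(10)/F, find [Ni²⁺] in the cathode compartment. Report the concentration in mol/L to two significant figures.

0.0044 M

Ni²⁺/Ni is the cathode, Zn²⁺/Zn the anode: E°cell = +0.44 V, n = 2.
Overall reaction: Ni²⁺(aq) + Zn(s) → Ni(s) + Zn²⁺(aq); Q = [Zn²⁺]^1/[Ni²⁺]^1.
From E = E° − (0.0592/n) log Q: log Q = (E° − E)·n/0.0592 = (+0.44 − (+0.453))·2/0.0592 = -0.4392.
So 1·log[Ni²⁺] = 1·log(0.0016) − log Q = -2.7959 − (-0.4392) = -2.3567; [Ni²⁺] = 10^(-2.3567) ≈ 0.0044 M.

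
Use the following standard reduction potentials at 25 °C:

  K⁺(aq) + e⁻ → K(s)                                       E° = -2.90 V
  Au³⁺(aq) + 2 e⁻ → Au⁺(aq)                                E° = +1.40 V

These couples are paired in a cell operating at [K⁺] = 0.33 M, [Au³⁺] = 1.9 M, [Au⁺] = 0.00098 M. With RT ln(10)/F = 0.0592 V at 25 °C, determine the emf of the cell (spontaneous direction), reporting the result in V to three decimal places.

+4.426 V

Au³⁺/Au⁺ is the cathode (higher E°), K⁺/K the anode: E°cell = +1.40 − (-2.90) = +4.30 V, n = 2.
Overall: Au³⁺(aq) + 2 K(s) → Au⁺(aq) + 2 K⁺(aq)
Q = [Au⁺]·[K⁺]^2 / ([Au³⁺]); log Q = -4.250.
E = E° − (0.0592/n) log Q = +4.30 − (0.0592/2)(-4.250) = +4.426 V.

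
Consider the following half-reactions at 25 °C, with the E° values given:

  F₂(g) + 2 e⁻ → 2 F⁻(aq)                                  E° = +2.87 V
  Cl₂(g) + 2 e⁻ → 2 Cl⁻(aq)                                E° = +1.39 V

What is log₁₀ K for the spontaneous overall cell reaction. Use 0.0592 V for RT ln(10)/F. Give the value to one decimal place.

50.0

Cathode: F₂/F⁻; anode: Cl₂/Cl⁻. E°cell = +1.48 V, n = 2.
log K = nE°cell / 0.0592 = (2)(+1.48) / 0.0592 = 50.0.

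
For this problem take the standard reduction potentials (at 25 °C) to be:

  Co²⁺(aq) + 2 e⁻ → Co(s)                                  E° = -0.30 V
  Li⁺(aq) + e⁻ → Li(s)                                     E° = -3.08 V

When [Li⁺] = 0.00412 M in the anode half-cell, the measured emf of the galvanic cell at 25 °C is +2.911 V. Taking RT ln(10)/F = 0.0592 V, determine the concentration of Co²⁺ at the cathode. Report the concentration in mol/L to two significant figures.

Co²⁺/Co is the cathode, Li⁺/Li the anode: E°cell = +2.78 V, n = 2.
Overall reaction: Co²⁺(aq) + 2 Li(s) → Co(s) + 2 Li⁺(aq); Q = [Li⁺]^2/[Co²⁺]^1.
From E = E° − (0.0592/n) log Q: log Q = (E° − E)·n/0.0592 = (+2.78 − (+2.911))·2/0.0592 = -4.4257.
So 1·log[Co²⁺] = 2·log(0.00412) − log Q = -4.7702 − (-4.4257) = -0.3445; [Co²⁺] = 10^(-0.3445) ≈ 0.45 M.

0.45 M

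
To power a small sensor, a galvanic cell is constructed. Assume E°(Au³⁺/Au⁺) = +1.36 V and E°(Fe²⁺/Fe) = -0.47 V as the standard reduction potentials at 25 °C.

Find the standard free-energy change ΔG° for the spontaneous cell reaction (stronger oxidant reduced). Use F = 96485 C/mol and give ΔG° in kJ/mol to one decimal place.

Au³⁺/Au⁺ (E° = +1.36 V) is the cathode; Fe²⁺/Fe (E° = -0.47 V) is the anode, so E°cell = +1.83 V.
Balancing electrons gives n = 2 (lcm of 2 and 2).
ΔG° = −nFE° = −(2)(96485)(+1.83) = -353,135 J = -353.1 kJ/mol.

-353.1 kJ/mol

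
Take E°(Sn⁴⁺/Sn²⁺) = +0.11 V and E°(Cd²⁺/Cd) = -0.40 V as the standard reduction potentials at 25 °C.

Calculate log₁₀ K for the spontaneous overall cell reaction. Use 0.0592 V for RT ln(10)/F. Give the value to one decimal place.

17.2

Cathode: Sn⁴⁺/Sn²⁺; anode: Cd²⁺/Cd. E°cell = +0.51 V, n = 2.
log K = nE°cell / 0.0592 = (2)(+0.51) / 0.0592 = 17.2.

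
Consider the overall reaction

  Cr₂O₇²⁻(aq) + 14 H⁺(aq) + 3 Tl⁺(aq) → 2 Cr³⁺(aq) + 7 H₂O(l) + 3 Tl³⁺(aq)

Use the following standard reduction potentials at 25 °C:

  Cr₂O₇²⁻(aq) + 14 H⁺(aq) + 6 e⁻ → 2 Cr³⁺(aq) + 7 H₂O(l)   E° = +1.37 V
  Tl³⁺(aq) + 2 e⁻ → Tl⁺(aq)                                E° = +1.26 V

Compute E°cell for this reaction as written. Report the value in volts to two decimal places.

+0.11 V

The Cr₂O₇²⁻/Cr³⁺ couple has the higher reduction potential, so it is the cathode; Tl³⁺/Tl⁺ is oxidised at the anode.
E°cell = E°(cathode) − E°(anode) = (+1.37) − (+1.26) = +0.11 V.
Since E°cell > 0, the reaction is spontaneous under standard conditions.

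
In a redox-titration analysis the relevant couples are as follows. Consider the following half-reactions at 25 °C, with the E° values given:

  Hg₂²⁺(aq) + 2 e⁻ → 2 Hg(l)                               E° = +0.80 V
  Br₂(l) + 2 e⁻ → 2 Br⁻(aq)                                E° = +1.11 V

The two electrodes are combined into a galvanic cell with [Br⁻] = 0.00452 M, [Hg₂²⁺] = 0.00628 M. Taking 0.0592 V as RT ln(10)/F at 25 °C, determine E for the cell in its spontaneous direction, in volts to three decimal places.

+0.514 V

Br₂/Br⁻ is the cathode (higher E°), Hg₂²⁺/Hg the anode: E°cell = +1.11 − (+0.80) = +0.31 V, n = 2.
Overall: Br₂(l) + 2 Hg(l) → 2 Br⁻(aq) + Hg₂²⁺(aq)
Q = [Br⁻]^2·[Hg₂²⁺]; log Q = -6.892.
E = E° − (0.0592/n) log Q = +0.31 − (0.0592/2)(-6.892) = +0.514 V.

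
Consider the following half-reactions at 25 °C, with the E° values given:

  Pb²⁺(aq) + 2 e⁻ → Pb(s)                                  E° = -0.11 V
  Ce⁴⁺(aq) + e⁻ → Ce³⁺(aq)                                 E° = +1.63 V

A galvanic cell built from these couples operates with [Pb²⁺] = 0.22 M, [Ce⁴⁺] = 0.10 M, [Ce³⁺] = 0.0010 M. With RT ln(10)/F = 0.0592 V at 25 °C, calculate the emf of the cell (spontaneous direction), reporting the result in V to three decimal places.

+1.878 V

Ce⁴⁺/Ce³⁺ is the cathode (higher E°), Pb²⁺/Pb the anode: E°cell = +1.63 − (-0.11) = +1.74 V, n = 2.
Overall: 2 Ce⁴⁺(aq) + Pb(s) → 2 Ce³⁺(aq) + Pb²⁺(aq)
Q = [Ce³⁺]^2·[Pb²⁺] / ([Ce⁴⁺]^2); log Q = -4.658.
E = E° − (0.0592/n) log Q = +1.74 − (0.0592/2)(-4.658) = +1.878 V.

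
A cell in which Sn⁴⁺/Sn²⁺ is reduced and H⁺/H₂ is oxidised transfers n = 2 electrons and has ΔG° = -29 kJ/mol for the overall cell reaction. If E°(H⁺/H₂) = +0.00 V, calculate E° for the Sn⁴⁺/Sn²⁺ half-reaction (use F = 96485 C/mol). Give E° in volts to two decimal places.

E°cell = −ΔG°/(nF) = −(-29×10³)/((2)(96485)) = +0.150 V.
Since Sn⁴⁺/Sn²⁺ is the cathode and H⁺/H₂ the anode, E°cell = E°(Sn⁴⁺/Sn²⁺) − E°(H⁺/H₂).
So E°(Sn⁴⁺/Sn²⁺) = E°cell + E°(H⁺/H₂) = +0.150 + (+0.00) = +0.15 V.

+0.15 V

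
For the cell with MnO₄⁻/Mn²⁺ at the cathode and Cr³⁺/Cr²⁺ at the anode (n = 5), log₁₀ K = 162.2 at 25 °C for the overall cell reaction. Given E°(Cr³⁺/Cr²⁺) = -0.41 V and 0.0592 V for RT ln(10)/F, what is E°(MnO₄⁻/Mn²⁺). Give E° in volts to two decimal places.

E°cell = (0.0592/n)·log K = (0.0592/5)(162.2) = +1.920 V.
Since MnO₄⁻/Mn²⁺ is the cathode and Cr³⁺/Cr²⁺ the anode, E°cell = E°(MnO₄⁻/Mn²⁺) − E°(Cr³⁺/Cr²⁺).
So E°(MnO₄⁻/Mn²⁺) = E°cell + E°(Cr³⁺/Cr²⁺) = +1.920 + (-0.41) = +1.51 V.

+1.51 V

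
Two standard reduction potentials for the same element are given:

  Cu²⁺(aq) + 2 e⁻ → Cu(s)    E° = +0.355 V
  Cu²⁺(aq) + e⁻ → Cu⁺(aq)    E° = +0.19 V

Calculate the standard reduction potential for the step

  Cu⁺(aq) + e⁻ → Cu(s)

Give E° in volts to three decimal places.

+0.520 V

Sequential free energies add, so n₃E°₃ = n₁E°₁ + n₂E°₂.
With n₃ = 2, and the known step contributing 1×(+0.19) V, the unknown satisfies 1·E° = 2×(+0.355) − 1×(+0.19) = +0.520.
E° = +0.520 / 1 = +0.520 V.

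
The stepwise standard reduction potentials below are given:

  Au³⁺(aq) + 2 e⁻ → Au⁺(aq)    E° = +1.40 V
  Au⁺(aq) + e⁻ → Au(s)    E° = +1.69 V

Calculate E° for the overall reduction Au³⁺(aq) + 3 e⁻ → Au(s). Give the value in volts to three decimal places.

Since ΔG° = −nFE° is additive over sequential reductions, n₃E°₃ = n₁E°₁ + n₂E°₂.
E°₃ = (2×+1.40 + 1×+1.69) / 3 = (+4.490) / 3 = +1.497 V.
Simply averaging or adding the two E° values would be wrong; the electron-weighted sum is required.

+1.497 V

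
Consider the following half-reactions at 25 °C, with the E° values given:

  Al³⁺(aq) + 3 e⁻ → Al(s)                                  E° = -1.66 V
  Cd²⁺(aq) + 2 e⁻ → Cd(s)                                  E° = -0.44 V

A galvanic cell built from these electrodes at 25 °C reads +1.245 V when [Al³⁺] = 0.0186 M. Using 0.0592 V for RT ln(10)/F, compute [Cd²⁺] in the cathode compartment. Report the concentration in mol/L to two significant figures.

0.49 M

Cd²⁺/Cd is the cathode, Al³⁺/Al the anode: E°cell = +1.22 V, n = 6.
Overall reaction: 3 Cd²⁺(aq) + 2 Al(s) → 3 Cd(s) + 2 Al³⁺(aq); Q = [Al³⁺]^2/[Cd²⁺]^3.
From E = E° − (0.0592/n) log Q: log Q = (E° − E)·n/0.0592 = (+1.22 − (+1.245))·6/0.0592 = -2.5338.
So 3·log[Cd²⁺] = 2·log(0.0186) − log Q = -3.4610 − (-2.5338) = -0.9272; log[Cd²⁺] = -0.9272 / 3 = -0.3091; [Cd²⁺] = 10^(-0.3091) ≈ 0.49 M.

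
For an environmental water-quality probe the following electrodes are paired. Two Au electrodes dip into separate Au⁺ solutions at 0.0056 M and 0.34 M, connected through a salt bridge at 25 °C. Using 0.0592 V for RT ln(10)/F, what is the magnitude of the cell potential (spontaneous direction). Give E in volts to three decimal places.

+0.106 V

For a concentration cell E°cell = 0. The 0.34 M side is the cathode (reduction is favoured where [Au⁺] is higher).
With n = 1, E = −(0.0592/1) log([Au⁺]ₐₙ/[Au⁺]꜀ₐₜ) = −(0.0592/1) log(0.0056/0.34) = −(0.0592/1)(-1.783) = +0.106 V.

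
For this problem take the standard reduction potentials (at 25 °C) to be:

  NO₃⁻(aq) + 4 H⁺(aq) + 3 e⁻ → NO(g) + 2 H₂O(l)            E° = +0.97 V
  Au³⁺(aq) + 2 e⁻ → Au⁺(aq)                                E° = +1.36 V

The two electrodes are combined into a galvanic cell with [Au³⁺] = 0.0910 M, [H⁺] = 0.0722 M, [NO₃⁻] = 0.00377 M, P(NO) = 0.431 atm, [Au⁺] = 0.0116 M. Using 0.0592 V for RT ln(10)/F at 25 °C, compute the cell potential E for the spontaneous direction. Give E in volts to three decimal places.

Au³⁺/Au⁺ is the cathode (higher E°), NO₃⁻/NO the anode: E°cell = +1.36 − (+0.97) = +0.39 V, n = 6.
Overall: 3 Au³⁺(aq) + 2 NO(g) + 4 H₂O(l) → 3 Au⁺(aq) + 2 NO₃⁻(aq) + 8 H⁺(aq)
Q = [Au⁺]^3·[NO₃⁻]^2·[H⁺]^8 / ([Au³⁺]^3·P(NO)^2); log Q = -15.932.
E = E° − (0.0592/n) log Q = +0.39 − (0.0592/6)(-15.932) = +0.547 V.

+0.547 V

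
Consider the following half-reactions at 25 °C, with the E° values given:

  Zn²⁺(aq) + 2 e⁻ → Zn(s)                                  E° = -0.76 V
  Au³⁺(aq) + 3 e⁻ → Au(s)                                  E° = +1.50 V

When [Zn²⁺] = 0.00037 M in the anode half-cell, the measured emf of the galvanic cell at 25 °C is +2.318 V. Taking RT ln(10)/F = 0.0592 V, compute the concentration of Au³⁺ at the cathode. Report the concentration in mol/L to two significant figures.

Au³⁺/Au is the cathode, Zn²⁺/Zn the anode: E°cell = +2.26 V, n = 6.
Overall reaction: 2 Au³⁺(aq) + 3 Zn(s) → 2 Au(s) + 3 Zn²⁺(aq); Q = [Zn²⁺]^3/[Au³⁺]^2.
From E = E° − (0.0592/n) log Q: log Q = (E° − E)·n/0.0592 = (+2.26 − (+2.318))·6/0.0592 = -5.8784.
So 2·log[Au³⁺] = 3·log(0.00037) − log Q = -10.2954 − (-5.8784) = -4.4170; log[Au³⁺] = -4.4170 / 2 = -2.2085; [Au³⁺] = 10^(-2.2085) ≈ 0.0062 M.

0.0062 M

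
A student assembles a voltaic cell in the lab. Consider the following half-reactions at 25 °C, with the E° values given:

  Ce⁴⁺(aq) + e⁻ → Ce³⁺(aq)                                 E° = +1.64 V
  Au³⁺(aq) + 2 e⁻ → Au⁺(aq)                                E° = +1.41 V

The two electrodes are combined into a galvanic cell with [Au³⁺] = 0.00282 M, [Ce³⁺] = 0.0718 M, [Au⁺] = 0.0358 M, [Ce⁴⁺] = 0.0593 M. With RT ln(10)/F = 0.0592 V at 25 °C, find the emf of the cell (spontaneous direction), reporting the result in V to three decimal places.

Ce⁴⁺/Ce³⁺ is the cathode (higher E°), Au³⁺/Au⁺ the anode: E°cell = +1.64 − (+1.41) = +0.23 V, n = 2.
Overall: 2 Ce⁴⁺(aq) + Au⁺(aq) → 2 Ce³⁺(aq) + Au³⁺(aq)
Q = [Ce³⁺]^2·[Au³⁺] / ([Ce⁴⁺]^2·[Au⁺]); log Q = -0.937.
E = E° − (0.0592/n) log Q = +0.23 − (0.0592/2)(-0.937) = +0.258 V.

+0.258 V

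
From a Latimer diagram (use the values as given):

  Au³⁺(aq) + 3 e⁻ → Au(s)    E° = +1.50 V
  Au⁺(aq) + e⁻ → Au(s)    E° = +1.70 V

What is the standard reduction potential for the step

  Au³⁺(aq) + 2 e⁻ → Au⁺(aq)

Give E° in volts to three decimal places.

+1.400 V

Sequential free energies add, so n₃E°₃ = n₁E°₁ + n₂E°₂.
With n₃ = 3, and the known step contributing 1×(+1.70) V, the unknown satisfies 2·E° = 3×(+1.50) − 1×(+1.70) = +2.800.
E° = +2.800 / 2 = +1.400 V.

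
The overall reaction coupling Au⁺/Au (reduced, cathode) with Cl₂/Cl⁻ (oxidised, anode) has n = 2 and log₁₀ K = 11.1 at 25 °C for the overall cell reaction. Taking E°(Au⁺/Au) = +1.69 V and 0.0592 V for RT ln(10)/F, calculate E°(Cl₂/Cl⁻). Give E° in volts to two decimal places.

E°cell = (0.0592/n)·log K = (0.0592/2)(11.1) = +0.329 V.
Since Au⁺/Au is the cathode and Cl₂/Cl⁻ the anode, E°cell = E°(Au⁺/Au) − E°(Cl₂/Cl⁻).
So E°(Cl₂/Cl⁻) = E°(Au⁺/Au) − E°cell = (+1.69) − (+0.329) = +1.36 V.

+1.36 V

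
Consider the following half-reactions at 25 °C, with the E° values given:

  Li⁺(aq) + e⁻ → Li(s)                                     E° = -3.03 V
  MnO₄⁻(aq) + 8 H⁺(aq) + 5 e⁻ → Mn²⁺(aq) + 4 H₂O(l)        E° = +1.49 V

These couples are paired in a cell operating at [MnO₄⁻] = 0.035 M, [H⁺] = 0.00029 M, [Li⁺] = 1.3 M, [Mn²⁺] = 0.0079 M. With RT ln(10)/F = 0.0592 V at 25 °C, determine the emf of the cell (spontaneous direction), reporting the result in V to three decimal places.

MnO₄⁻/Mn²⁺ is the cathode (higher E°), Li⁺/Li the anode: E°cell = +1.49 − (-3.03) = +4.52 V, n = 5.
Overall: MnO₄⁻(aq) + 8 H⁺(aq) + 5 Li(s) → Mn²⁺(aq) + 4 H₂O(l) + 5 Li⁺(aq)
Q = [Mn²⁺]·[Li⁺]^5 / ([MnO₄⁻]·[H⁺]^8); log Q = 28.224.
E = E° − (0.0592/n) log Q = +4.52 − (0.0592/5)(28.224) = +4.186 V.

+4.186 V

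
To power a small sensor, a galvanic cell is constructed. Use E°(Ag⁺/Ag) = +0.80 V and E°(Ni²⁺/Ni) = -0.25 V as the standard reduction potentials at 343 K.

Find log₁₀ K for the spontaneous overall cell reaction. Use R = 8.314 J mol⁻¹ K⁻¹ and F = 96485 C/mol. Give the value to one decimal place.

30.9

Cathode: Ag⁺/Ag; anode: Ni²⁺/Ni. E°cell = (+0.80) − (-0.25) = +1.05 V, with n = 2.
ΔG° = −nFE° = −RT ln K, so ln K = nFE°/(RT) = (2)(96485)(+1.05) / ((8.314)(343)) = 71.052.
log₁₀ K = 71.052 / ln 10 = 30.9.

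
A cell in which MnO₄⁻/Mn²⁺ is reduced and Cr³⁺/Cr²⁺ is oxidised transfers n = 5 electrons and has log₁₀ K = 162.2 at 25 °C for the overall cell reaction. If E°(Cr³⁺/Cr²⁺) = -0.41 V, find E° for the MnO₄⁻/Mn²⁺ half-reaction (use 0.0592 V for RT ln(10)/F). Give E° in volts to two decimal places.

+1.51 V

E°cell = (0.0592/n)·log K = (0.0592/5)(162.2) = +1.920 V.
Since MnO₄⁻/Mn²⁺ is the cathode and Cr³⁺/Cr²⁺ the anode, E°cell = E°(MnO₄⁻/Mn²⁺) − E°(Cr³⁺/Cr²⁺).
So E°(MnO₄⁻/Mn²⁺) = E°cell + E°(Cr³⁺/Cr²⁺) = +1.920 + (-0.41) = +1.51 V.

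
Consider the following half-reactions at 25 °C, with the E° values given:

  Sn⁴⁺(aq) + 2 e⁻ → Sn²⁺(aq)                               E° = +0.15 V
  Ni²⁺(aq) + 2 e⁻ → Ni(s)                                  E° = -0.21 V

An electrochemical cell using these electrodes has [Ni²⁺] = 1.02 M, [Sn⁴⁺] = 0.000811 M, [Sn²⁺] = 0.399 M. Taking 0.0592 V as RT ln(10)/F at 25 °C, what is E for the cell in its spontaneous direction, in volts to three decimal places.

+0.280 V

Sn⁴⁺/Sn²⁺ is the cathode (higher E°), Ni²⁺/Ni the anode: E°cell = +0.15 − (-0.21) = +0.36 V, n = 2.
Overall: Sn⁴⁺(aq) + Ni(s) → Sn²⁺(aq) + Ni²⁺(aq)
Q = [Sn²⁺]·[Ni²⁺] / ([Sn⁴⁺]); log Q = 2.701.
E = E° − (0.0592/n) log Q = +0.36 − (0.0592/2)(2.701) = +0.280 V.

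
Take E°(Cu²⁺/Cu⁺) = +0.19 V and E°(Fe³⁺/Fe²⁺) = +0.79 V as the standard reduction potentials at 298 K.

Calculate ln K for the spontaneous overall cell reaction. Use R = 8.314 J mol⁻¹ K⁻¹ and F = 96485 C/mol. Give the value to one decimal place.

Cathode: Fe³⁺/Fe²⁺; anode: Cu²⁺/Cu⁺. E°cell = (+0.79) − (+0.19) = +0.60 V, with n = 1.
ΔG° = −nFE° = −RT ln K, so ln K = nFE°/(RT) = (1)(96485)(+0.60) / ((8.314)(298)) = 23.366.

23.4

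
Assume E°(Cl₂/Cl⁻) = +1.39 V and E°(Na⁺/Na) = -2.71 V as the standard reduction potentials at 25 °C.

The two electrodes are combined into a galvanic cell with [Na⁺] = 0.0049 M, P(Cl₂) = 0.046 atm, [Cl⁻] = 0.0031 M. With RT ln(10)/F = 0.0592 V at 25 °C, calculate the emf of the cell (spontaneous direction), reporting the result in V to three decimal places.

+4.346 V

Cl₂/Cl⁻ is the cathode (higher E°), Na⁺/Na the anode: E°cell = +1.39 − (-2.71) = +4.10 V, n = 2.
Overall: Cl₂(g) + 2 Na(s) → 2 Cl⁻(aq) + 2 Na⁺(aq)
Q = [Cl⁻]^2·[Na⁺]^2 / (P(Cl₂)); log Q = -8.300.
E = E° − (0.0592/n) log Q = +4.10 − (0.0592/2)(-8.300) = +4.346 V.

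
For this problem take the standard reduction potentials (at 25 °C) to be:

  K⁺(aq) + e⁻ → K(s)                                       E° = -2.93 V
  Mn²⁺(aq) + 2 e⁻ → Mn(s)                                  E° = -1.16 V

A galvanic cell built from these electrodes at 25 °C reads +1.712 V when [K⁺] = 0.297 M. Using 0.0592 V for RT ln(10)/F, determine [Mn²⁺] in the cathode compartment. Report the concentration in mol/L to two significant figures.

Mn²⁺/Mn is the cathode, K⁺/K the anode: E°cell = +1.77 V, n = 2.
Overall reaction: Mn²⁺(aq) + 2 K(s) → Mn(s) + 2 K⁺(aq); Q = [K⁺]^2/[Mn²⁺]^1.
From E = E° − (0.0592/n) log Q: log Q = (E° − E)·n/0.0592 = (+1.77 − (+1.712))·2/0.0592 = 1.9595.
So 1·log[Mn²⁺] = 2·log(0.297) − log Q = -1.0545 − (1.9595) = -3.0140; [Mn²⁺] = 10^(-3.0140) ≈ 0.00097 M.

0.00097 M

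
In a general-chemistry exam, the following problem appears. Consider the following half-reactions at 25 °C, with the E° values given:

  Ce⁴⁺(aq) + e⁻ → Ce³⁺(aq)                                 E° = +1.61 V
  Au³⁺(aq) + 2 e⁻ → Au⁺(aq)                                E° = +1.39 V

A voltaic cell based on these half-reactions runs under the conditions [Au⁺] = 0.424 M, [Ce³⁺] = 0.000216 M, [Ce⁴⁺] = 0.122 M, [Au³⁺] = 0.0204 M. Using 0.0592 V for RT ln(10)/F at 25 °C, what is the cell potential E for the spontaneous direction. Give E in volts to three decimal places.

+0.422 V

Ce⁴⁺/Ce³⁺ is the cathode (higher E°), Au³⁺/Au⁺ the anode: E°cell = +1.61 − (+1.39) = +0.22 V, n = 2.
Overall: 2 Ce⁴⁺(aq) + Au⁺(aq) → 2 Ce³⁺(aq) + Au³⁺(aq)
Q = [Ce³⁺]^2·[Au³⁺] / ([Ce⁴⁺]^2·[Au⁺]); log Q = -6.822.
E = E° − (0.0592/n) log Q = +0.22 − (0.0592/2)(-6.822) = +0.422 V.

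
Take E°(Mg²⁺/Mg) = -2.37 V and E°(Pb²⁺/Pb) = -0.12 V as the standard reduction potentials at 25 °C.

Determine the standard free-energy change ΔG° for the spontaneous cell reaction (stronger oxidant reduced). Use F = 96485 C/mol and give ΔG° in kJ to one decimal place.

-434.2 kJ

Pb²⁺/Pb (E° = -0.12 V) is the cathode; Mg²⁺/Mg (E° = -2.37 V) is the anode, so E°cell = +2.25 V.
Balancing electrons gives n = 2 (lcm of 2 and 2).
ΔG° = −nFE° = −(2)(96485)(+2.25) = -434,182 J = -434.2 kJ.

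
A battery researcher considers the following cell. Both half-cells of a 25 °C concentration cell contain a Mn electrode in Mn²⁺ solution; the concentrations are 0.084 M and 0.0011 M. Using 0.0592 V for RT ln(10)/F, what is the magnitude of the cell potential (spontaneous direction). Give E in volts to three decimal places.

+0.056 V

For a concentration cell E°cell = 0. The 0.084 M side is the cathode (reduction is favoured where [Mn²⁺] is higher).
With n = 2, E = −(0.0592/2) log([Mn²⁺]ₐₙ/[Mn²⁺]꜀ₐₜ) = −(0.0592/2) log(0.0011/0.084) = −(0.0592/2)(-1.883) = +0.056 V.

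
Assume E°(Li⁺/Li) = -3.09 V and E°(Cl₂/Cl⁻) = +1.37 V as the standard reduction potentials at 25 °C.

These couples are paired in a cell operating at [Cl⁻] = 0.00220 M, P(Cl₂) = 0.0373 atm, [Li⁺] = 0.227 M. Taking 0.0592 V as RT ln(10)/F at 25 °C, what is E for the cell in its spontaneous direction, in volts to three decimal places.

+4.613 V

Cl₂/Cl⁻ is the cathode (higher E°), Li⁺/Li the anode: E°cell = +1.37 − (-3.09) = +4.46 V, n = 2.
Overall: Cl₂(g) + 2 Li(s) → 2 Cl⁻(aq) + 2 Li⁺(aq)
Q = [Cl⁻]^2·[Li⁺]^2 / (P(Cl₂)); log Q = -5.175.
E = E° − (0.0592/n) log Q = +4.46 − (0.0592/2)(-5.175) = +4.613 V.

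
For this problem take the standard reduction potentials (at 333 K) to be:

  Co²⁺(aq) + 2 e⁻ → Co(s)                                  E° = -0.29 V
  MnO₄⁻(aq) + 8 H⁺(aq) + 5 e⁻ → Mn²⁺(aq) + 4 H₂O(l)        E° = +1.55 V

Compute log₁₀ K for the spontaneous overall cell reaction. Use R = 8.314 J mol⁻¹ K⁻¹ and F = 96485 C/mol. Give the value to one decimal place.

278.5

Cathode: MnO₄⁻/Mn²⁺; anode: Co²⁺/Co. E°cell = (+1.55) − (-0.29) = +1.84 V, with n = 10.
ΔG° = −nFE° = −RT ln K, so ln K = nFE°/(RT) = (10)(96485)(+1.84) / ((8.314)(333)) = 641.244.
log₁₀ K = 641.244 / ln 10 = 278.5.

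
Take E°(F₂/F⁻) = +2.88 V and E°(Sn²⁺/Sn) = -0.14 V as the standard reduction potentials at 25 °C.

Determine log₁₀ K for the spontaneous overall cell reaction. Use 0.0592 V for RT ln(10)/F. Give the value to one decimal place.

102.0

Cathode: F₂/F⁻; anode: Sn²⁺/Sn. E°cell = +3.02 V, n = 2.
log K = nE°cell / 0.0592 = (2)(+3.02) / 0.0592 = 102.0.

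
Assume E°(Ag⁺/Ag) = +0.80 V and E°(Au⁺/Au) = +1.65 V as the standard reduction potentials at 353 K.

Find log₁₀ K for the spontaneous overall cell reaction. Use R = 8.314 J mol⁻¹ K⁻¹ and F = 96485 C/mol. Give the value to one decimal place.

12.1

Cathode: Au⁺/Au; anode: Ag⁺/Ag. E°cell = (+1.65) − (+0.80) = +0.85 V, with n = 1.
ΔG° = −nFE° = −RT ln K, so ln K = nFE°/(RT) = (1)(96485)(+0.85) / ((8.314)(353)) = 27.944.
log₁₀ K = 27.944 / ln 10 = 12.1.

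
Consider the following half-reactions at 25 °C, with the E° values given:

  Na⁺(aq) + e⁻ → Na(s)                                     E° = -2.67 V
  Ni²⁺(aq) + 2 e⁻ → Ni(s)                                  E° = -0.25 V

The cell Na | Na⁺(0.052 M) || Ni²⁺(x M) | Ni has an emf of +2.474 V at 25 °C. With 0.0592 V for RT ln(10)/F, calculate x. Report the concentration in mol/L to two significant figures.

Ni²⁺/Ni is the cathode, Na⁺/Na the anode: E°cell = +2.42 V, n = 2.
Overall reaction: Ni²⁺(aq) + 2 Na(s) → Ni(s) + 2 Na⁺(aq); Q = [Na⁺]^2/[Ni²⁺]^1.
From E = E° − (0.0592/n) log Q: log Q = (E° − E)·n/0.0592 = (+2.42 − (+2.474))·2/0.0592 = -1.8243.
So 1·log[Ni²⁺] = 2·log(0.052) − log Q = -2.5680 − (-1.8243) = -0.7437; [Ni²⁺] = 10^(-0.7437) ≈ 0.18 M.

0.18 M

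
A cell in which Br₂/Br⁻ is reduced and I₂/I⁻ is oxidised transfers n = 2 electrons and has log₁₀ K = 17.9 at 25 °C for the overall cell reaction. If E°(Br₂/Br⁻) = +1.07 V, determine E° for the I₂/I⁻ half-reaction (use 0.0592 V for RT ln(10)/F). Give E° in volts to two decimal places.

E°cell = (0.0592/n)·log K = (0.0592/2)(17.9) = +0.530 V.
Since Br₂/Br⁻ is the cathode and I₂/I⁻ the anode, E°cell = E°(Br₂/Br⁻) − E°(I₂/I⁻).
So E°(I₂/I⁻) = E°(Br₂/Br⁻) − E°cell = (+1.07) − (+0.530) = +0.54 V.

+0.54 V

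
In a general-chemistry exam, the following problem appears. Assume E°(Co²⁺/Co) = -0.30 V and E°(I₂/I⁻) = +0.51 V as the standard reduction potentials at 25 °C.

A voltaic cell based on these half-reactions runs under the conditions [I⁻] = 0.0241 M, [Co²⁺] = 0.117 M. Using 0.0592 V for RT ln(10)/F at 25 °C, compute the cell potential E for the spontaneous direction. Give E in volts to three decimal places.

I₂/I⁻ is the cathode (higher E°), Co²⁺/Co the anode: E°cell = +0.51 − (-0.30) = +0.81 V, n = 2.
Overall: I₂(s) + Co(s) → 2 I⁻(aq) + Co²⁺(aq)
Q = [I⁻]^2·[Co²⁺]; log Q = -4.168.
E = E° − (0.0592/n) log Q = +0.81 − (0.0592/2)(-4.168) = +0.933 V.

+0.933 V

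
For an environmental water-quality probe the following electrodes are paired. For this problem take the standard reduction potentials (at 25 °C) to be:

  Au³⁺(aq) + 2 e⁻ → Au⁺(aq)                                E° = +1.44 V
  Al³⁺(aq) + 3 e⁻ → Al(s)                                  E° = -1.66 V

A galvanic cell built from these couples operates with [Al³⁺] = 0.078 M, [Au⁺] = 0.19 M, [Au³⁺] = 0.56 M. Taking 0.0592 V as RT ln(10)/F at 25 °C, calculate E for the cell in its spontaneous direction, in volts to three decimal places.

Au³⁺/Au⁺ is the cathode (higher E°), Al³⁺/Al the anode: E°cell = +1.44 − (-1.66) = +3.10 V, n = 6.
Overall: 3 Au³⁺(aq) + 2 Al(s) → 3 Au⁺(aq) + 2 Al³⁺(aq)
Q = [Au⁺]^3·[Al³⁺]^2 / ([Au³⁺]^3); log Q = -3.624.
E = E° − (0.0592/n) log Q = +3.10 − (0.0592/6)(-3.624) = +3.136 V.

+3.136 V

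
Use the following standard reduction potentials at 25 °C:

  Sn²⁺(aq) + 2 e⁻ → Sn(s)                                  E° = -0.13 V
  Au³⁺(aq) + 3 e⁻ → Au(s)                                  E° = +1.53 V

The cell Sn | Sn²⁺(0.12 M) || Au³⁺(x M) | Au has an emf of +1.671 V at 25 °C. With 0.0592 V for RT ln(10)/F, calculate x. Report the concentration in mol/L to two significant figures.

Au³⁺/Au is the cathode, Sn²⁺/Sn the anode: E°cell = +1.66 V, n = 6.
Overall reaction: 2 Au³⁺(aq) + 3 Sn(s) → 2 Au(s) + 3 Sn²⁺(aq); Q = [Sn²⁺]^3/[Au³⁺]^2.
From E = E° − (0.0592/n) log Q: log Q = (E° − E)·n/0.0592 = (+1.66 − (+1.671))·6/0.0592 = -1.1149.
So 2·log[Au³⁺] = 3·log(0.12) − log Q = -2.7625 − (-1.1149) = -1.6476; log[Au³⁺] = -1.6476 / 2 = -0.8238; [Au³⁺] = 10^(-0.8238) ≈ 0.15 M.

0.15 M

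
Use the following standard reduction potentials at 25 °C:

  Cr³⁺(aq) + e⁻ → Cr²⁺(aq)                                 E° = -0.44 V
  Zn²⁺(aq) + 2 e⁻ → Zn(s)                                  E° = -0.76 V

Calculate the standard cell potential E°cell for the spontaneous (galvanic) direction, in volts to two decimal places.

+0.32 V

The Cr³⁺/Cr²⁺ couple has the higher reduction potential, so it is the cathode; Zn²⁺/Zn is oxidised at the anode.
E°cell = E°(cathode) − E°(anode) = (-0.44) − (-0.76) = +0.32 V.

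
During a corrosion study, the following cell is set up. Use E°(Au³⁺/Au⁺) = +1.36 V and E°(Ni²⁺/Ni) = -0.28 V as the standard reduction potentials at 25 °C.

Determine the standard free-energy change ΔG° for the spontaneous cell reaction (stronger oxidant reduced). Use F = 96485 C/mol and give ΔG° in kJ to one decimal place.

Au³⁺/Au⁺ (E° = +1.36 V) is the cathode; Ni²⁺/Ni (E° = -0.28 V) is the anode, so E°cell = +1.64 V.
Balancing electrons gives n = 2 (lcm of 2 and 2).
ΔG° = −nFE° = −(2)(96485)(+1.64) = -316,471 J = -316.5 kJ.

-316.5 kJ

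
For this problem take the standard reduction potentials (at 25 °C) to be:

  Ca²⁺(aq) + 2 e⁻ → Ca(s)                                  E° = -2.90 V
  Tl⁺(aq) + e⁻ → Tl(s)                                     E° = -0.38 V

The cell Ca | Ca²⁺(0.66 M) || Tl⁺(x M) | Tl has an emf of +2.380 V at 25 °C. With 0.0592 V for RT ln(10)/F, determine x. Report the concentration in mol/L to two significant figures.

0.0035 M

Tl⁺/Tl is the cathode, Ca²⁺/Ca the anode: E°cell = +2.52 V, n = 2.
Overall reaction: 2 Tl⁺(aq) + Ca(s) → 2 Tl(s) + Ca²⁺(aq); Q = [Ca²⁺]^1/[Tl⁺]^2.
From E = E° − (0.0592/n) log Q: log Q = (E° − E)·n/0.0592 = (+2.52 − (+2.380))·2/0.0592 = 4.7297.
So 2·log[Tl⁺] = 1·log(0.66) − log Q = -0.1805 − (4.7297) = -4.9102; log[Tl⁺] = -4.9102 / 2 = -2.4551; [Tl⁺] = 10^(-2.4551) ≈ 0.0035 M.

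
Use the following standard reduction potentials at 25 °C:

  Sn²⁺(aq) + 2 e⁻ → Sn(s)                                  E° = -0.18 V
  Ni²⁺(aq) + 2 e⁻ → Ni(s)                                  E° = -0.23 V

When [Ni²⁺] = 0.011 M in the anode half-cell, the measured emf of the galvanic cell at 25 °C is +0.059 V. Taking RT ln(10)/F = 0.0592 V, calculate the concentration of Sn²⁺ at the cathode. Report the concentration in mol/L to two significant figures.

Sn²⁺/Sn is the cathode, Ni²⁺/Ni the anode: E°cell = +0.05 V, n = 2.
Overall reaction: Sn²⁺(aq) + Ni(s) → Sn(s) + Ni²⁺(aq); Q = [Ni²⁺]^1/[Sn²⁺]^1.
From E = E° − (0.0592/n) log Q: log Q = (E° − E)·n/0.0592 = (+0.05 − (+0.059))·2/0.0592 = -0.3041.
So 1·log[Sn²⁺] = 1·log(0.011) − log Q = -1.9586 − (-0.3041) = -1.6545; [Sn²⁺] = 10^(-1.6545) ≈ 0.022 M.

0.022 M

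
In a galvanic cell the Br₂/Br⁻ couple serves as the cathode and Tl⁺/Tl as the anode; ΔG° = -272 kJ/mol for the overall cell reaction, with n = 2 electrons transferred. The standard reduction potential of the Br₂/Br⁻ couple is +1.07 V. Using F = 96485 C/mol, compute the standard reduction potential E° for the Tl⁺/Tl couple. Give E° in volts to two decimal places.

E°cell = −ΔG°/(nF) = −(-272×10³)/((2)(96485)) = +1.410 V.
Since Br₂/Br⁻ is the cathode and Tl⁺/Tl the anode, E°cell = E°(Br₂/Br⁻) − E°(Tl⁺/Tl).
So E°(Tl⁺/Tl) = E°(Br₂/Br⁻) − E°cell = (+1.07) − (+1.410) = -0.34 V.

-0.34 V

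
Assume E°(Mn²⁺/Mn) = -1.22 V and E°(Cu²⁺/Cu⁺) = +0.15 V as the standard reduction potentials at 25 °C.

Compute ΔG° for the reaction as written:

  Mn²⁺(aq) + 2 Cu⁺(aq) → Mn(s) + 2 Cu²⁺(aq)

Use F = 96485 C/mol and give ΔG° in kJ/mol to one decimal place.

As written, Mn²⁺/Mn is reduced (cathode) and Cu²⁺/Cu⁺ is oxidised (anode), so E°cell = (-1.22) − (+0.15) = -1.37 V.
Balancing electrons gives n = 2.
ΔG° = −nFE° = −(2)(96485)(-1.37) = 264,369 J = +264.4 kJ/mol.

+264.4 kJ/mol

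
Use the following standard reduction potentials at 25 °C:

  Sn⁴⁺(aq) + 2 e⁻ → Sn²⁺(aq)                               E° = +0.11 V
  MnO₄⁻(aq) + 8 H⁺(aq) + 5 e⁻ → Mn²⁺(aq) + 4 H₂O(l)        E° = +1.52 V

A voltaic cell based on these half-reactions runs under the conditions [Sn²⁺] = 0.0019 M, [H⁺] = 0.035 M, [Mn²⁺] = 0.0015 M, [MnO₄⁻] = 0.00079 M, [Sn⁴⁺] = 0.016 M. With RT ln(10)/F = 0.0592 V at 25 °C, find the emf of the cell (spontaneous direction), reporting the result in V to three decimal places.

MnO₄⁻/Mn²⁺ is the cathode (higher E°), Sn⁴⁺/Sn²⁺ the anode: E°cell = +1.52 − (+0.11) = +1.41 V, n = 10.
Overall: 2 MnO₄⁻(aq) + 16 H⁺(aq) + 5 Sn²⁺(aq) → 2 Mn²⁺(aq) + 8 H₂O(l) + 5 Sn⁴⁺(aq)
Q = [Mn²⁺]^2·[Sn⁴⁺]^5 / ([MnO₄⁻]^2·[H⁺]^16·[Sn²⁺]^5); log Q = 28.479.
E = E° − (0.0592/n) log Q = +1.41 − (0.0592/10)(28.479) = +1.241 V.

+1.241 V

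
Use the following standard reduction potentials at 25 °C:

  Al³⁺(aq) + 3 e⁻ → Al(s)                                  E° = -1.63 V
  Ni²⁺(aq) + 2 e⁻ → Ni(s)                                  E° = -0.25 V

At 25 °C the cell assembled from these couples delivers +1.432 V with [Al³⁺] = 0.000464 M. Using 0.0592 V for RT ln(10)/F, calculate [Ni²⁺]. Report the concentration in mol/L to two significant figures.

Ni²⁺/Ni is the cathode, Al³⁺/Al the anode: E°cell = +1.38 V, n = 6.
Overall reaction: 3 Ni²⁺(aq) + 2 Al(s) → 3 Ni(s) + 2 Al³⁺(aq); Q = [Al³⁺]^2/[Ni²⁺]^3.
From E = E° − (0.0592/n) log Q: log Q = (E° − E)·n/0.0592 = (+1.38 − (+1.432))·6/0.0592 = -5.2703.
So 3·log[Ni²⁺] = 2·log(0.000464) − log Q = -6.6670 − (-5.2703) = -1.3967; log[Ni²⁺] = -1.3967 / 3 = -0.4656; [Ni²⁺] = 10^(-0.4656) ≈ 0.34 M.

0.34 M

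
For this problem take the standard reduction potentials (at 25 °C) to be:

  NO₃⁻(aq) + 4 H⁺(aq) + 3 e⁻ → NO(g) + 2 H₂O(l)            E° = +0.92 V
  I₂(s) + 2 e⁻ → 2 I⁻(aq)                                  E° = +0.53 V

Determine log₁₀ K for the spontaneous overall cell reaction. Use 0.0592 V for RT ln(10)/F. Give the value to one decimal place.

39.5

Cathode: NO₃⁻/NO; anode: I₂/I⁻. E°cell = +0.39 V, n = 6.
log K = nE°cell / 0.0592 = (6)(+0.39) / 0.0592 = 39.5.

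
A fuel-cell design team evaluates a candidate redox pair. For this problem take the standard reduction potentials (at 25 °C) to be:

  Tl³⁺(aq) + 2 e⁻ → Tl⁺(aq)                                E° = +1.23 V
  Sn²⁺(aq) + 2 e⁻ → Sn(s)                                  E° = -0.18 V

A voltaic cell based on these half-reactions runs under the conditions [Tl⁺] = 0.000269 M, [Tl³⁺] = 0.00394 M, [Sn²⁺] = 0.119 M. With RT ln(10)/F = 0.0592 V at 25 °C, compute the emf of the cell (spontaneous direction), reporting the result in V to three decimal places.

Tl³⁺/Tl⁺ is the cathode (higher E°), Sn²⁺/Sn the anode: E°cell = +1.23 − (-0.18) = +1.41 V, n = 2.
Overall: Tl³⁺(aq) + Sn(s) → Tl⁺(aq) + Sn²⁺(aq)
Q = [Tl⁺]·[Sn²⁺] / ([Tl³⁺]); log Q = -2.090.
E = E° − (0.0592/n) log Q = +1.41 − (0.0592/2)(-2.090) = +1.472 V.

+1.472 V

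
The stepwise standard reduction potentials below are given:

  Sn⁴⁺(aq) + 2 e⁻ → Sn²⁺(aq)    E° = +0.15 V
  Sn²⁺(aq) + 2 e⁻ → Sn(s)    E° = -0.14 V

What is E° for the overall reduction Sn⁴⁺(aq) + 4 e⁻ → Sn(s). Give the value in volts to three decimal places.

Since ΔG° = −nFE° is additive over sequential reductions, n₃E°₃ = n₁E°₁ + n₂E°₂.
E°₃ = (2×+0.15 + 2×-0.14) / 4 = (+0.020) / 4 = +0.005 V.

+0.005 V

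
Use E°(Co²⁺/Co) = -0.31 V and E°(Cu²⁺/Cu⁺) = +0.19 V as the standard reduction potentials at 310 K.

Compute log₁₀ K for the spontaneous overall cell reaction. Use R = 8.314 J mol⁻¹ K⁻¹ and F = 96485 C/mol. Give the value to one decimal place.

16.3

Cathode: Cu²⁺/Cu⁺; anode: Co²⁺/Co. E°cell = (+0.19) − (-0.31) = +0.50 V, with n = 2.
ΔG° = −nFE° = −RT ln K, so ln K = nFE°/(RT) = (2)(96485)(+0.50) / ((8.314)(310)) = 37.436.
log₁₀ K = 37.436 / ln 10 = 16.3.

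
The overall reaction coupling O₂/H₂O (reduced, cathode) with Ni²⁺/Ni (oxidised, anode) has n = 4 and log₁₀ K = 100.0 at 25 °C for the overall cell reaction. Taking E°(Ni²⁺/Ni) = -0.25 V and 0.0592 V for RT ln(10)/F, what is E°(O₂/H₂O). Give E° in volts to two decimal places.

+1.23 V

E°cell = (0.0592/n)·log K = (0.0592/4)(100.0) = +1.480 V.
Since O₂/H₂O is the cathode and Ni²⁺/Ni the anode, E°cell = E°(O₂/H₂O) − E°(Ni²⁺/Ni).
So E°(O₂/H₂O) = E°cell + E°(Ni²⁺/Ni) = +1.480 + (-0.25) = +1.23 V.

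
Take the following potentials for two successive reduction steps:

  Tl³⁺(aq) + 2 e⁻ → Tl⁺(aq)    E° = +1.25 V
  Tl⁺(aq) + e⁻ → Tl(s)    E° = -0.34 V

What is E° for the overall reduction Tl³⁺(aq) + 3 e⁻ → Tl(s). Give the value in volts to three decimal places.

+0.720 V

Adding the free-energy changes (−nFE°) of the two steps gives −n₃FE°₃ = −n₁FE°₁ − n₂FE°₂.
E°₃ = (2×+1.25 + 1×-0.34) / 3 = (+2.160) / 3 = +0.720 V.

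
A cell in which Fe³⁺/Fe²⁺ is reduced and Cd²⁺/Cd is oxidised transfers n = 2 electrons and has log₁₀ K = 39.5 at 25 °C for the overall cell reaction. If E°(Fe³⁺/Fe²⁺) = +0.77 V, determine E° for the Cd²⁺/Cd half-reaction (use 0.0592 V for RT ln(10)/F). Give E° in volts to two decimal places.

E°cell = (0.0592/n)·log K = (0.0592/2)(39.5) = +1.169 V.
Since Fe³⁺/Fe²⁺ is the cathode and Cd²⁺/Cd the anode, E°cell = E°(Fe³⁺/Fe²⁺) − E°(Cd²⁺/Cd).
So E°(Cd²⁺/Cd) = E°(Fe³⁺/Fe²⁺) − E°cell = (+0.77) − (+1.169) = -0.40 V.

-0.40 V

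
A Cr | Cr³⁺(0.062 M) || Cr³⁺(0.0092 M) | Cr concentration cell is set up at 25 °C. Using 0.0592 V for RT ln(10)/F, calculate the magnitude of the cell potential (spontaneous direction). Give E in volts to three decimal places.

+0.016 V

For a concentration cell E°cell = 0. The 0.062 M side is the cathode (reduction is favoured where [Cr³⁺] is higher).
With n = 3, E = −(0.0592/3) log([Cr³⁺]ₐₙ/[Cr³⁺]꜀ₐₜ) = −(0.0592/3) log(0.0092/0.062) = −(0.0592/3)(-0.829) = +0.016 V.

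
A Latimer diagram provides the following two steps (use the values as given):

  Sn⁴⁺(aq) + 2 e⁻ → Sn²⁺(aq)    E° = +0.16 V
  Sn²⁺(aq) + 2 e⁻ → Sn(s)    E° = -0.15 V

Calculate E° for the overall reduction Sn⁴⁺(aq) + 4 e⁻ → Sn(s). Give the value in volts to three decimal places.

Since ΔG° = −nFE° is additive over sequential reductions, n₃E°₃ = n₁E°₁ + n₂E°₂.
E°₃ = (2×+0.16 + 2×-0.15) / 4 = (+0.020) / 4 = +0.005 V.

+0.005 V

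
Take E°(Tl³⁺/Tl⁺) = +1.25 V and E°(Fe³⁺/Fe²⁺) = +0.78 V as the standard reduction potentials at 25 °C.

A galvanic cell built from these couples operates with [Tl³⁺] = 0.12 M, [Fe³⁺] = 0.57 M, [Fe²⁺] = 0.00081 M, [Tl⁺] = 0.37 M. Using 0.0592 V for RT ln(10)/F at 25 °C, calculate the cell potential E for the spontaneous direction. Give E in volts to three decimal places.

Tl³⁺/Tl⁺ is the cathode (higher E°), Fe³⁺/Fe²⁺ the anode: E°cell = +1.25 − (+0.78) = +0.47 V, n = 2.
Overall: Tl³⁺(aq) + 2 Fe²⁺(aq) → Tl⁺(aq) + 2 Fe³⁺(aq)
Q = [Tl⁺]·[Fe³⁺]^2 / ([Tl³⁺]·[Fe²⁺]^2); log Q = 6.184.
E = E° − (0.0592/n) log Q = +0.47 − (0.0592/2)(6.184) = +0.287 V.

+0.287 V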